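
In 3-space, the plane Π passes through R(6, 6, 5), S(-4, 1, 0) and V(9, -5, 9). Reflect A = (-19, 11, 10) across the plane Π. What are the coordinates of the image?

RS = (-10, -5, -5), RV = (3, -11, 4); a normal to Π is RS × RV = (-75, 25, 125).
Using R: Π has equation -75x + 25y + 125z = 325.
λ = (n·A − d)/|n|² = (2950 − 325)/21875 = 3/25.
Reflection = A − 2λn = (-19, 11, 10) − (6/25)·(-75, 25, 125) = (-1, 5, -20).

(-1, 5, -20)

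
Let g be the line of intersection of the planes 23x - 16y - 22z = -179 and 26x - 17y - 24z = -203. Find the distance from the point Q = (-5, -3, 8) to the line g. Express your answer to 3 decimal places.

Direction of g: (23, -16, -22) × (26, -17, -24) = (10, -20, 25).
A point on g: solving the two plane equations with x = -5 gives (-5, -7, 8).
Taking (-5, -7, 8) on g with direction v = (10, -20, 25): w = Q − (-5, -7, 8) = (0, 4, 0), and w × v = (100, 0, -40).
Distance = |w × v| / |v| = √11600 / √1125 ≈ 3.211.

3.211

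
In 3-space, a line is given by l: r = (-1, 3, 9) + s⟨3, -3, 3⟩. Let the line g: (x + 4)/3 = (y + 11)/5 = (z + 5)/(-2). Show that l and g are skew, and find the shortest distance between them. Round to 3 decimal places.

17.476

g has direction (3, 5, -2) through (-4, -11, -5).
Common perpendicular direction n = (3, -3, 3) × (3, 5, -2) = (-9, 15, 24).
With w = (-4, -11, -5) − (-1, 3, 9) = (-3, -14, -14), w · n = -519.
Since n ≠ 0 the lines are not parallel, and w · n = -519 ≠ 0 so they do not intersect; hence they are skew.
Distance = |w · n| / |n| = |-519| / √882 ≈ 17.476.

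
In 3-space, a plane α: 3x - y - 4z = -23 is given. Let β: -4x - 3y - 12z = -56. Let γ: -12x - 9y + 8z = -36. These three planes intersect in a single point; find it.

(-1, 8, 3)

Solving the 3×3 linear system 3x - y - 4z = -23, -4x - 3y - 12z = -56, -12x - 9y + 8z = -36 (e.g. by elimination or Cramer's rule, determinant = -572) gives (-1, 8, 3).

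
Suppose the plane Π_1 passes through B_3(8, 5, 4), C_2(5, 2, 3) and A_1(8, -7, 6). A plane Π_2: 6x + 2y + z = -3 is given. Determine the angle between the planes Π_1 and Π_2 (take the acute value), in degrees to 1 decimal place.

B_3C_2 = (-3, -3, -1), B_3A_1 = (0, -12, 2); a normal to Π_1 is B_3C_2 × B_3A_1 = (-18, 6, 36).
Using B_3: Π_1 has equation -18x + 6y + 36z = 30.
cos θ = |n₁·n₂| / (|n₁||n₂|) = |-60| / (√1656 · √41).
θ = arccos(0.23027) ≈ 76.7°.

76.7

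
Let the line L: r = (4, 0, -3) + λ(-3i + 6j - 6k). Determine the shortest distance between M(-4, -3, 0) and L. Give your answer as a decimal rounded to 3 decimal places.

8.957

Taking (4, 0, -3) on L with direction v = (-3, 6, -6): w = M − (4, 0, -3) = (-8, -3, 3), and w × v = (0, -57, -57).
Distance = |w × v| / |v| = √6498 / √81 ≈ 8.957.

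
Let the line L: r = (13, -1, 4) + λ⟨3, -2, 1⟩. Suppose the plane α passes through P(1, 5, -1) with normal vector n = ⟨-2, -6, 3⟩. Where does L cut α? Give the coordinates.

α: n·r = n·P gives -2x - 6y + 3z = -35.
Substitute r = (13, -1, 4) + t(3, -2, 1) into the plane: -8 + 9t = -35, so t = -3.
Intersection: (13, -1, 4) + (-3)·(3, -2, 1) = (4, 5, 1).

(4, 5, 1)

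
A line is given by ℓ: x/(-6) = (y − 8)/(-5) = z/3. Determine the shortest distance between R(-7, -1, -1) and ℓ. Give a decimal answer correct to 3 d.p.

5.495

ℓ has direction (-6, -5, 3) through (0, 8, 0).
Taking (0, 8, 0) on ℓ with direction v = (-6, -5, 3): w = R − (0, 8, 0) = (-7, -9, -1), and w × v = (-32, 27, -19).
Distance = |w × v| / |v| = √2114 / √70 ≈ 5.495.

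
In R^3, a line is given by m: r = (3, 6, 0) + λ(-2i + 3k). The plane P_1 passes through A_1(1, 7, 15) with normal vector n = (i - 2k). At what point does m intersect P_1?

P_1: n·r = n·A_1 gives x - 2z = -29.
Substitute r = (3, 6, 0) + t(-2, 0, 3) into the plane: 3 + (-8)t = -29, so t = 4.
Intersection: (3, 6, 0) + 4·(-2, 0, 3) = (-5, 6, 12).

(-5, 6, 12)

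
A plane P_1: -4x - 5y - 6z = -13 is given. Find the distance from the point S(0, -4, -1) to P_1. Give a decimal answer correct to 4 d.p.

4.4445

n·S − d = (-4)·(0) + (-5)·(-4) + (-6)·(-1) − (-13) = 39; |n| = √77.
Distance = |39| / √77 = 39/√77 ≈ 4.4445.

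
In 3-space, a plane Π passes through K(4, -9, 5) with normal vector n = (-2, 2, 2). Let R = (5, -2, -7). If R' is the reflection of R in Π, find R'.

(1, 2, -3)

Π: n·r = n·K gives -2x + 2y + 2z = -16.
λ = (n·R − d)/|n|² = (-28 − (-16))/12 = -1.
Reflection = R − 2λn = (5, -2, -7) − (-2)·(-2, 2, 2) = (1, 2, -3).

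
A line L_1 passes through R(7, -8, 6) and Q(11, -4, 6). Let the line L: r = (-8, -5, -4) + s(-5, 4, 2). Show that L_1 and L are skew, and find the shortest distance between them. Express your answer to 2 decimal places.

13.36

A direction vector for L_1 is Q − R = (4, 4, 0).
Common perpendicular direction n = (4, 4, 0) × (-5, 4, 2) = (8, -8, 36).
With w = (-8, -5, -4) − (7, -8, 6) = (-15, 3, -10), w · n = -504.
Since n ≠ 0 the lines are not parallel, and w · n = -504 ≠ 0 so they do not intersect; hence they are skew.
Distance = |w · n| / |n| = |-504| / √1424 ≈ 13.36.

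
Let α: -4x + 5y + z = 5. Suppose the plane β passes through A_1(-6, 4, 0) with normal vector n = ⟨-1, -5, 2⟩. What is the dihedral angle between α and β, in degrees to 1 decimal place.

β: n·r = n·A_1 gives -x - 5y + 2z = -14.
cos θ = |n₁·n₂| / (|n₁||n₂|) = |-19| / (√42 · √30).
θ = arccos(0.53526) ≈ 57.6°.

57.6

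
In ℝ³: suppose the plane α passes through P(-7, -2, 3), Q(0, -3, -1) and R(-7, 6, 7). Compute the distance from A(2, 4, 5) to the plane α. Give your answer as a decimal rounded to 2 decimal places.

2.86

PQ = (7, -1, -4), PR = (0, 8, 4); a normal to α is PQ × PR = (28, -28, 56).
Using P: α has equation 28x - 28y + 56z = 28.
n·A − d = (28)·(2) + (-28)·(4) + (56)·(5) − 28 = 196; |n| = √4704.
Distance = |196| / √4704 = 196/√4704 ≈ 2.86.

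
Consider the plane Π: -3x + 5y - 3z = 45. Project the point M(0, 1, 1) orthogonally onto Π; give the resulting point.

(-3, 6, -2)

Foot = M − λn with λ = (n·M − d)/|n|² = (2 − 45)/43 = -1.
Foot = (0, 1, 1) − (-1)·(-3, 5, -3) = (-3, 6, -2).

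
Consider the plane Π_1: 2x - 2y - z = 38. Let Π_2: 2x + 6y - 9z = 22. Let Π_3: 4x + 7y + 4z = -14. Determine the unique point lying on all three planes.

(11, -6, -4)

Solving the 3×3 linear system 2x - 2y - z = 38, 2x + 6y - 9z = 22, 4x + 7y + 4z = -14 (e.g. by elimination or Cramer's rule, determinant = 272) gives (11, -6, -4).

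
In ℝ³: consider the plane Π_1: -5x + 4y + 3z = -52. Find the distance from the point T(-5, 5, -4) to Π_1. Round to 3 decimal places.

n·T − d = (-5)·(-5) + (4)·(5) + (3)·(-4) − (-52) = 85; |n| = √50.
Distance = |85| / √50 = 85/√50 ≈ 12.021.

12.021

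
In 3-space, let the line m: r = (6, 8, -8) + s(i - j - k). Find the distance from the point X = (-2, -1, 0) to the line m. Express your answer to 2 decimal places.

Taking (6, 8, -8) on m with direction v = (1, -1, -1): w = X − (6, 8, -8) = (-8, -9, 8), and w × v = (17, 0, 17).
Distance = |w × v| / |v| = √578 / √3 ≈ 13.88.

13.88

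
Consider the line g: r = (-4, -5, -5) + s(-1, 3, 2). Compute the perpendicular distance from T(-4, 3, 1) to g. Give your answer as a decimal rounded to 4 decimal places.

2.7255

Taking (-4, -5, -5) on g with direction v = (-1, 3, 2): w = T − (-4, -5, -5) = (0, 8, 6), and w × v = (-2, -6, 8).
Distance = |w × v| / |v| = √104 / √14 ≈ 2.7255.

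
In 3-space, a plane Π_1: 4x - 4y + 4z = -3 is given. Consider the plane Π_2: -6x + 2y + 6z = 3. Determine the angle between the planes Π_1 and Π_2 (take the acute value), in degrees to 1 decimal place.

82.4

cos θ = |n₁·n₂| / (|n₁||n₂|) = |-8| / (√48 · √76).
θ = arccos(0.13245) ≈ 82.4°.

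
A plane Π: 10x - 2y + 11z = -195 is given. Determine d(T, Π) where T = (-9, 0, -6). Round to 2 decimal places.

n·T − d = (10)·(-9) + (-2)·(0) + (11)·(-6) − (-195) = 39; |n| = √225.
Distance = |39| / √225 = 39/√225 ≈ 2.60.

2.60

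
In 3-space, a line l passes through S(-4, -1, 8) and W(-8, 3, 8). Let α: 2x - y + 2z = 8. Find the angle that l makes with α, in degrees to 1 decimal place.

45.0

A direction vector for l is W − S = (-4, 4, 0).
sin θ = |n·v| / (|n||v|) = |-12| / (√9 · √32) = 0.70711.
θ ≈ 45.0°.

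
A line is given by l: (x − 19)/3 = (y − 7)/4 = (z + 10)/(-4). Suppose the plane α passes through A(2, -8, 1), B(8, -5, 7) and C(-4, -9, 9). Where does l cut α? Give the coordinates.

l has direction (3, 4, -4) through (19, 7, -10).
AB = (6, 3, 6), AC = (-6, -1, 8); a normal to α is AB × AC = (30, -84, 12).
Using A: α has equation 30x - 84y + 12z = 744.
Substitute r = (19, 7, -10) + t(3, 4, -4) into the plane: -138 + (-294)t = 744, so t = -3.
Intersection: (19, 7, -10) + (-3)·(3, 4, -4) = (10, -5, 2).

(10, -5, 2)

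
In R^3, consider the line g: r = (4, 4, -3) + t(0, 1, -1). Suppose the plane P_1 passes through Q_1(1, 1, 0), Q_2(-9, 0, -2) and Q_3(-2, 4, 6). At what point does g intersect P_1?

Q_1Q_2 = (-10, -1, -2), Q_1Q_3 = (-3, 3, 6); a normal to P_1 is Q_1Q_2 × Q_1Q_3 = (0, 66, -33).
Using Q_1: P_1 has equation 66y - 33z = 66.
Substitute r = (4, 4, -3) + t(0, 1, -1) into the plane: 363 + 99t = 66, so t = -3.
Intersection: (4, 4, -3) + (-3)·(0, 1, -1) = (4, 1, 0).

(4, 1, 0)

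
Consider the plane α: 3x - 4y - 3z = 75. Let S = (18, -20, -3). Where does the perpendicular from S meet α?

(12, -12, 3)

Foot = S − λn with λ = (n·S − d)/|n|² = (143 − 75)/34 = 2.
Foot = (18, -20, -3) − 2·(3, -4, -3) = (12, -12, 3).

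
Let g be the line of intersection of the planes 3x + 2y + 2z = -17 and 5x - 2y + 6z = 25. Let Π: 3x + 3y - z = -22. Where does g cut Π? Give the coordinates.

Direction of g: (3, 2, 2) × (5, -2, 6) = (16, -8, -16).
A point on g: solving the two plane equations with x = 5 gives (5, -12, -4).
Substitute r = (5, -12, -4) + t(16, -8, -16) into the plane: -17 + 40t = -22, so t = -1/8.
Intersection: (5, -12, -4) + (-1/8)·(16, -8, -16) = (3, -11, -2).

(3, -11, -2)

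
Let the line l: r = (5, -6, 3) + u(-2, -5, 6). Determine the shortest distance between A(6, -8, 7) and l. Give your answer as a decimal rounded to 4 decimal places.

Taking (5, -6, 3) on l with direction v = (-2, -5, 6): w = A − (5, -6, 3) = (1, -2, 4), and w × v = (8, -14, -9).
Distance = |w × v| / |v| = √341 / √65 ≈ 2.2904.

2.2904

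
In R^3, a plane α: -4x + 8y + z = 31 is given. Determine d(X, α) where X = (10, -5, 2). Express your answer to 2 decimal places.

n·X − d = (-4)·(10) + (8)·(-5) + (1)·(2) − 31 = -109; |n| = √81.
Distance = |-109| / √81 = 109/√81 ≈ 12.11.

12.11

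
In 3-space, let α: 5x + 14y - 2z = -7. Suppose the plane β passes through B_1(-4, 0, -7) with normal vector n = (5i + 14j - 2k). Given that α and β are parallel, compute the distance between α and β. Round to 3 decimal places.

β: n·r = n·B_1 gives 5x + 14y - 2z = -6.
Same normal n = (5, 14, -2) with |n| = √225; distance = |-7 − (-6)| / |n| = 1/√225 ≈ 0.067.

0.067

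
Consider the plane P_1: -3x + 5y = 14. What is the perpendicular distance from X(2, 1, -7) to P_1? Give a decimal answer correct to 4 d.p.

n·X − d = (-3)·(2) + (5)·(1) + (0)·(-7) − 14 = -15; |n| = √34.
Distance = |-15| / √34 = 15/√34 ≈ 2.5725.

2.5725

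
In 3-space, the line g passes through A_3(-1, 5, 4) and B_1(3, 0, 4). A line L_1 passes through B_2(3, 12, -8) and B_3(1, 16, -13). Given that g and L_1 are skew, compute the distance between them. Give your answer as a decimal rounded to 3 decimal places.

A direction vector for g is B_1 − A_3 = (4, -5, 0).
A direction vector for L_1 is B_3 − B_2 = (-2, 4, -5).
Common perpendicular direction n = (4, -5, 0) × (-2, 4, -5) = (25, 20, 6).
With w = (3, 12, -8) − (-1, 5, 4) = (4, 7, -12), w · n = 168.
Distance = |w · n| / |n| = |168| / √1061 ≈ 5.158.

5.158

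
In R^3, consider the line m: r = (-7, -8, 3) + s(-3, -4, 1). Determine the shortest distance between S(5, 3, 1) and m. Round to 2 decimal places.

3.22

Taking (-7, -8, 3) on m with direction v = (-3, -4, 1): w = S − (-7, -8, 3) = (12, 11, -2), and w × v = (3, -6, -15).
Distance = |w × v| / |v| = √270 / √26 ≈ 3.22.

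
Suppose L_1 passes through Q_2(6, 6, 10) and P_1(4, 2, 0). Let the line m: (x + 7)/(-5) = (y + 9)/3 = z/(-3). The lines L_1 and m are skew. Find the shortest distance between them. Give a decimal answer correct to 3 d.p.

A direction vector for L_1 is P_1 − Q_2 = (-2, -4, -10).
m has direction (-5, 3, -3) through (-7, -9, 0).
Common perpendicular direction n = (-2, -4, -10) × (-5, 3, -3) = (42, 44, -26).
With w = (-7, -9, 0) − (6, 6, 10) = (-13, -15, -10), w · n = -946.
Distance = |w · n| / |n| = |-946| / √4376 ≈ 14.301.

14.301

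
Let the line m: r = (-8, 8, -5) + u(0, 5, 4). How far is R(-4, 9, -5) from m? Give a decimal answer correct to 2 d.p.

4.05

Taking (-8, 8, -5) on m with direction v = (0, 5, 4): w = R − (-8, 8, -5) = (4, 1, 0), and w × v = (4, -16, 20).
Distance = |w × v| / |v| = √672 / √41 ≈ 4.05.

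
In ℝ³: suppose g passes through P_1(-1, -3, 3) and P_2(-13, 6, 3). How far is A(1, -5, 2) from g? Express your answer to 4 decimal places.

A direction vector for g is P_2 − P_1 = (-12, 9, 0).
Taking (-1, -3, 3) on g with direction v = (-12, 9, 0): w = A − (-1, -3, 3) = (2, -2, -1), and w × v = (9, 12, -6).
Distance = |w × v| / |v| = √261 / √225 ≈ 1.0770.

1.0770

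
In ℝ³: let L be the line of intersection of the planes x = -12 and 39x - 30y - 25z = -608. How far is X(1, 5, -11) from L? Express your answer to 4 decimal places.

14.6646

Direction of L: (1, 0, 0) × (39, -30, -25) = (0, 25, -30).
A point on L: solving the two plane equations with y = 8 gives (-12, 8, -4).
Taking (-12, 8, -4) on L with direction v = (0, 25, -30): w = X − (-12, 8, -4) = (13, -3, -7), and w × v = (265, 390, 325).
Distance = |w × v| / |v| = √327950 / √1525 ≈ 14.6646.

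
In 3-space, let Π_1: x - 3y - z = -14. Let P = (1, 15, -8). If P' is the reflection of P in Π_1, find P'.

(5, 3, -12)

λ = (n·P − d)/|n|² = (-36 − (-14))/11 = -2.
Reflection = P − 2λn = (1, 15, -8) − (-4)·(1, -3, -1) = (5, 3, -12).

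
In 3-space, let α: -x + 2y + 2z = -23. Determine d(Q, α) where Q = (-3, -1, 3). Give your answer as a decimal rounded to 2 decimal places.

n·Q − d = (-1)·(-3) + (2)·(-1) + (2)·(3) − (-23) = 30; |n| = √9.
Distance = |30| / √9 = 30/√9 ≈ 10.00.

10.00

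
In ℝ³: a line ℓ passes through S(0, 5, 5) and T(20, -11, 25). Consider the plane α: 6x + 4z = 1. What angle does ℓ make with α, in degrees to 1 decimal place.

A direction vector for ℓ is T − S = (20, -16, 20).
sin θ = |n·v| / (|n||v|) = |200| / (√52 · √1056) = 0.85349.
θ ≈ 58.6°.

58.6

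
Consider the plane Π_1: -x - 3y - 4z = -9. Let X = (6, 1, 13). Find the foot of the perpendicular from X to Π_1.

(4, -5, 5)

Foot = X − λn with λ = (n·X − d)/|n|² = (-61 − (-9))/26 = -2.
Foot = (6, 1, 13) − (-2)·(-1, -3, -4) = (4, -5, 5).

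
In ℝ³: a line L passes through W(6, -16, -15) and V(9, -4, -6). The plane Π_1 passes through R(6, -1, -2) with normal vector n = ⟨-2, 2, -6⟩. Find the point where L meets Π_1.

(10, 0, -3)

A direction vector for L is V − W = (3, 12, 9).
Π_1: n·r = n·R gives -2x + 2y - 6z = -2.
Substitute r = (6, -16, -15) + t(3, 12, 9) into the plane: 46 + (-36)t = -2, so t = 4/3.
Intersection: (6, -16, -15) + (4/3)·(3, 12, 9) = (10, 0, -3).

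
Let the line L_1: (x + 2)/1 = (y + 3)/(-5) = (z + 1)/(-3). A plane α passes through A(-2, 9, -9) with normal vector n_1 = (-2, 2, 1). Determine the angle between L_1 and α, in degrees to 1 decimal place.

57.7

L_1 has direction (1, -5, -3) through (-2, -3, -1).
α: n_1·r = n_1·A gives -2x + 2y + z = 13.
sin θ = |n·v| / (|n||v|) = |-15| / (√9 · √35) = 0.84515.
θ ≈ 57.7°.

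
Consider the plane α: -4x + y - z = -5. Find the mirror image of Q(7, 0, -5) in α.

λ = (n·Q − d)/|n|² = (-23 − (-5))/18 = -1.
Reflection = Q − 2λn = (7, 0, -5) − (-2)·(-4, 1, -1) = (-1, 2, -7).

(-1, 2, -7)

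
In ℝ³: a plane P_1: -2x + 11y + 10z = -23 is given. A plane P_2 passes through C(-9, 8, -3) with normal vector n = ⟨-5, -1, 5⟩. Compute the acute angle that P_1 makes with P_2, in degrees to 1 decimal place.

62.8

P_2: n·r = n·C gives -5x - y + 5z = 22.
cos θ = |n₁·n₂| / (|n₁||n₂|) = |49| / (√225 · √51).
θ = arccos(0.45742) ≈ 62.8°.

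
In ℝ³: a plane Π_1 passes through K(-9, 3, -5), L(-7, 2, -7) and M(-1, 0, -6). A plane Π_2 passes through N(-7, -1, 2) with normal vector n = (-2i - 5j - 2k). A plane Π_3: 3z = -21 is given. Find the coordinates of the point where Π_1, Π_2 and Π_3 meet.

KL = (2, -1, -2), KM = (8, -3, -1); a normal to Π_1 is KL × KM = (-5, -14, 2).
Using K: Π_1 has equation -5x - 14y + 2z = -7.
Π_2: n·r = n·N gives -2x - 5y - 2z = 15.
Solving the 3×3 linear system -5x - 14y + 2z = -7, -2x - 5y - 2z = 15, 3z = -21 (e.g. by elimination or Cramer's rule, determinant = -9) gives (7, -3, -7).

(7, -3, -7)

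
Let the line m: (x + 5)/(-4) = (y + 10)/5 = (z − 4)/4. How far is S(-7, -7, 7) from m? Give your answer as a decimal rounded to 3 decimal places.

0.713

m has direction (-4, 5, 4) through (-5, -10, 4).
Taking (-5, -10, 4) on m with direction v = (-4, 5, 4): w = S − (-5, -10, 4) = (-2, 3, 3), and w × v = (-3, -4, 2).
Distance = |w × v| / |v| = √29 / √57 ≈ 0.713.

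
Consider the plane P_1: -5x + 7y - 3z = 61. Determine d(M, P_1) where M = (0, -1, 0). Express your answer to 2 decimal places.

n·M − d = (-5)·(0) + (7)·(-1) + (-3)·(0) − 61 = -68; |n| = √83.
Distance = |-68| / √83 = 68/√83 ≈ 7.46.

7.46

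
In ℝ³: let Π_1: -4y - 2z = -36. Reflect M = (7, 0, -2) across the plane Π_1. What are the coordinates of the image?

λ = (n·M − d)/|n|² = (4 − (-36))/20 = 2.
Reflection = M − 2λn = (7, 0, -2) − 4·(0, -4, -2) = (7, 16, 6).

(7, 16, 6)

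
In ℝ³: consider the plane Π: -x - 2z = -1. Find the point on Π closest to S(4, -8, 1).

Foot = S − λn with λ = (n·S − d)/|n|² = (-6 − (-1))/5 = -1.
Foot = (4, -8, 1) − (-1)·(-1, 0, -2) = (3, -8, -1).

(3, -8, -1)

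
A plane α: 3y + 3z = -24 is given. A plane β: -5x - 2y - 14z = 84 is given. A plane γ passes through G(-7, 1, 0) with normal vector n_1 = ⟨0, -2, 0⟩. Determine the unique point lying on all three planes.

(8, 1, -9)

γ: n_1·r = n_1·G gives -2y = -2.
Solving the 3×3 linear system 3y + 3z = -24, -5x - 2y - 14z = 84, -2y = -2 (e.g. by elimination or Cramer's rule, determinant = 30) gives (8, 1, -9).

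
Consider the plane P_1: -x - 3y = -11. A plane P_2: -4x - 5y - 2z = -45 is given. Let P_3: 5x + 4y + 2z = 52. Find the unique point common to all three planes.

Solving the 3×3 linear system -x - 3y = -11, -4x - 5y - 2z = -45, 5x + 4y + 2z = 52 (e.g. by elimination or Cramer's rule, determinant = 8) gives (8, 1, 4).

(8, 1, 4)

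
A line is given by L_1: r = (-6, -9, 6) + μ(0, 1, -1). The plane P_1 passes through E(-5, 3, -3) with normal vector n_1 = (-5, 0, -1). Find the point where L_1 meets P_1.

P_1: n_1·r = n_1·E gives -5x - z = 28.
Substitute r = (-6, -9, 6) + t(0, 1, -1) into the plane: 24 + 1t = 28, so t = 4.
Intersection: (-6, -9, 6) + 4·(0, 1, -1) = (-6, -5, 2).

(-6, -5, 2)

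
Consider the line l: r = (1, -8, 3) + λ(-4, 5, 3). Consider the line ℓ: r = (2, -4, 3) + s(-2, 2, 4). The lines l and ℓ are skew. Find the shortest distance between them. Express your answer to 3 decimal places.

3.118

Common perpendicular direction n = (-4, 5, 3) × (-2, 2, 4) = (14, 10, 2).
With w = (2, -4, 3) − (1, -8, 3) = (1, 4, 0), w · n = 54.
Distance = |w · n| / |n| = |54| / √300 ≈ 3.118.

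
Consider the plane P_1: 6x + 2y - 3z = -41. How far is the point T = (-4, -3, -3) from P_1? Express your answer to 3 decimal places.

2.857

n·T − d = (6)·(-4) + (2)·(-3) + (-3)·(-3) − (-41) = 20; |n| = √49.
Distance = |20| / √49 = 20/√49 ≈ 2.857.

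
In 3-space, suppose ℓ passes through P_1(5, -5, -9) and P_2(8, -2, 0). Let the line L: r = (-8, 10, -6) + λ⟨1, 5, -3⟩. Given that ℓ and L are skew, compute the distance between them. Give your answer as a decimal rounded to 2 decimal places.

A direction vector for ℓ is P_2 − P_1 = (3, 3, 9).
Common perpendicular direction n = (3, 3, 9) × (1, 5, -3) = (-54, 18, 12).
With w = (-8, 10, -6) − (5, -5, -9) = (-13, 15, 3), w · n = 1008.
Distance = |w · n| / |n| = |1008| / √3384 ≈ 17.33.

17.33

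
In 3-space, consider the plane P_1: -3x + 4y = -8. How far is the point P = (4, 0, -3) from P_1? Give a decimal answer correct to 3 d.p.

0.800

n·P − d = (-3)·(4) + (4)·(0) + (0)·(-3) − (-8) = -4; |n| = √25.
Distance = |-4| / √25 = 4/√25 ≈ 0.800.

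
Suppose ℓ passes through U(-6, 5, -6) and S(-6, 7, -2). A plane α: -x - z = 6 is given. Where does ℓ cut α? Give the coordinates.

(-6, 8, 0)

A direction vector for ℓ is S − U = (0, 2, 4).
Substitute r = (-6, 5, -6) + t(0, 2, 4) into the plane: 12 + (-4)t = 6, so t = 3/2.
Intersection: (-6, 5, -6) + (3/2)·(0, 2, 4) = (-6, 8, 0).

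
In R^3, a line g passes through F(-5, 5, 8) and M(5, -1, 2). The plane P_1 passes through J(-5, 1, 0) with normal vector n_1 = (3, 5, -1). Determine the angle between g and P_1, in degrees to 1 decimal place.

A direction vector for g is M − F = (10, -6, -6).
P_1: n_1·r = n_1·J gives 3x + 5y - z = -10.
sin θ = |n·v| / (|n||v|) = |6| / (√35 · √172) = 0.07733.
θ ≈ 4.4°.

4.4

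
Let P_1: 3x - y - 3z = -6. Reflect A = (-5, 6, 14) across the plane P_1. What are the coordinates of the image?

λ = (n·A − d)/|n|² = (-63 − (-6))/19 = -3.
Reflection = A − 2λn = (-5, 6, 14) − (-6)·(3, -1, -3) = (13, 0, -4).

(13, 0, -4)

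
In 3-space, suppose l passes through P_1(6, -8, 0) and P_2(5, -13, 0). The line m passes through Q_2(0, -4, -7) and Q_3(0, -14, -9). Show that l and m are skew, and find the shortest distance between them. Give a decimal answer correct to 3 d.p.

9.662

A direction vector for l is P_2 − P_1 = (-1, -5, 0).
A direction vector for m is Q_3 − Q_2 = (0, -10, -2).
Common perpendicular direction n = (-1, -5, 0) × (0, -10, -2) = (10, -2, 10).
With w = (0, -4, -7) − (6, -8, 0) = (-6, 4, -7), w · n = -138.
Since n ≠ 0 the lines are not parallel, and w · n = -138 ≠ 0 so they do not intersect; hence they are skew.
Distance = |w · n| / |n| = |-138| / √204 ≈ 9.662.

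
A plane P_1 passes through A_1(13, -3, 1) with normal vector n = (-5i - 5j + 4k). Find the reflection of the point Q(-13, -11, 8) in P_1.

P_1: n·r = n·A_1 gives -5x - 5y + 4z = -46.
λ = (n·Q − d)/|n|² = (152 − (-46))/66 = 3.
Reflection = Q − 2λn = (-13, -11, 8) − 6·(-5, -5, 4) = (17, 19, -16).

(17, 19, -16)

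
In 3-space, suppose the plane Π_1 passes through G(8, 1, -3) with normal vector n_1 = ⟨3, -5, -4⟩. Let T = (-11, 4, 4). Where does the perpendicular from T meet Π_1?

(-5, -6, -4)

Π_1: n_1·r = n_1·G gives 3x - 5y - 4z = 31.
Foot = T − λn with λ = (n·T − d)/|n|² = (-69 − 31)/50 = -2.
Foot = (-11, 4, 4) − (-2)·(3, -5, -4) = (-5, -6, -4).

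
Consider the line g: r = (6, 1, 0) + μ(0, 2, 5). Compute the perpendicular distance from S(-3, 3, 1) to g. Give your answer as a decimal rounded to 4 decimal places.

9.1218

Taking (6, 1, 0) on g with direction v = (0, 2, 5): w = S − (6, 1, 0) = (-9, 2, 1), and w × v = (8, 45, -18).
Distance = |w × v| / |v| = √2413 / √29 ≈ 9.1218.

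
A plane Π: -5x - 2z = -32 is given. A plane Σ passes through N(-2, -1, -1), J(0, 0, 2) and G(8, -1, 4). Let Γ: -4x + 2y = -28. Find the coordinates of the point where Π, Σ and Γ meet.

(6, -2, 1)

NJ = (2, 1, 3), NG = (10, 0, 5); a normal to Σ is NJ × NG = (5, 20, -10).
Using N: Σ has equation 5x + 20y - 10z = -20.
Solving the 3×3 linear system -5x - 2z = -32, 5x + 20y - 10z = -20, -4x + 2y = -28 (e.g. by elimination or Cramer's rule, determinant = -280) gives (6, -2, 1).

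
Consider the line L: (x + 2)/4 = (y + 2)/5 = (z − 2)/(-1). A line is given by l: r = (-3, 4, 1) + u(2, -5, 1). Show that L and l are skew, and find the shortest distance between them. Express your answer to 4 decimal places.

L has direction (4, 5, -1) through (-2, -2, 2).
Common perpendicular direction n = (4, 5, -1) × (2, -5, 1) = (0, -6, -30).
With w = (-3, 4, 1) − (-2, -2, 2) = (-1, 6, -1), w · n = -6.
Since n ≠ 0 the lines are not parallel, and w · n = -6 ≠ 0 so they do not intersect; hence they are skew.
Distance = |w · n| / |n| = |-6| / √936 ≈ 0.1961.

0.1961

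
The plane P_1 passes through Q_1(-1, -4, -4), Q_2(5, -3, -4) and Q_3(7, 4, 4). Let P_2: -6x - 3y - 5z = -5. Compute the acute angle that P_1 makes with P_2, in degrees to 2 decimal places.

78.62

Q_1Q_2 = (6, 1, 0), Q_1Q_3 = (8, 8, 8); a normal to P_1 is Q_1Q_2 × Q_1Q_3 = (8, -48, 40).
Using Q_1: P_1 has equation 8x - 48y + 40z = 24.
cos θ = |n₁·n₂| / (|n₁||n₂|) = |-104| / (√3968 · √70).
θ = arccos(0.19733) ≈ 78.62°.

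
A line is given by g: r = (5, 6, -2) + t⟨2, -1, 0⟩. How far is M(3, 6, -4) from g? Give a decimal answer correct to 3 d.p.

Taking (5, 6, -2) on g with direction v = (2, -1, 0): w = M − (5, 6, -2) = (-2, 0, -2), and w × v = (-2, -4, 2).
Distance = |w × v| / |v| = √24 / √5 ≈ 2.191.

2.191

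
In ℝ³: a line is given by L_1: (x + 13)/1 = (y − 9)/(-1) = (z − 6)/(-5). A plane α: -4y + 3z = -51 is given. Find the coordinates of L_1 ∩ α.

L_1 has direction (1, -1, -5) through (-13, 9, 6).
Substitute r = (-13, 9, 6) + t(1, -1, -5) into the plane: -18 + (-11)t = -51, so t = 3.
Intersection: (-13, 9, 6) + 3·(1, -1, -5) = (-10, 6, -9).

(-10, 6, -9)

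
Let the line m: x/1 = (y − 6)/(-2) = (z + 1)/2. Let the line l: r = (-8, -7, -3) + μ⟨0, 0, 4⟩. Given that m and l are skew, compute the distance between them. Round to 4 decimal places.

m has direction (1, -2, 2) through (0, 6, -1).
Common perpendicular direction n = (1, -2, 2) × (0, 0, 4) = (-8, -4, 0).
With w = (-8, -7, -3) − (0, 6, -1) = (-8, -13, -2), w · n = 116.
Distance = |w · n| / |n| = |116| / √80 ≈ 12.9692.

12.9692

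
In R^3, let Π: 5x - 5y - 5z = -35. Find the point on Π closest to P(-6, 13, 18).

(4, 3, 8)

Foot = P − λn with λ = (n·P − d)/|n|² = (-185 − (-35))/75 = -2.
Foot = (-6, 13, 18) − (-2)·(5, -5, -5) = (4, 3, 8).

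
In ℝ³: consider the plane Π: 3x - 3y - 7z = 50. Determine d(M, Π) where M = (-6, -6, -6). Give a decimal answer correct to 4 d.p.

n·M − d = (3)·(-6) + (-3)·(-6) + (-7)·(-6) − 50 = -8; |n| = √67.
Distance = |-8| / √67 = 8/√67 ≈ 0.9774.

0.9774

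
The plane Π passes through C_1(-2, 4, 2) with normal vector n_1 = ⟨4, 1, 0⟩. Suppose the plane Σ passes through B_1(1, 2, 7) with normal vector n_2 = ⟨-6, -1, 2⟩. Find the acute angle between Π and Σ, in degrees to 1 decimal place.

Π: n_1·r = n_1·C_1 gives 4x + y = -4.
Σ: n_2·r = n_2·B_1 gives -6x - y + 2z = 6.
cos θ = |n₁·n₂| / (|n₁||n₂|) = |-25| / (√17 · √41).
θ = arccos(0.94694) ≈ 18.7°.

18.7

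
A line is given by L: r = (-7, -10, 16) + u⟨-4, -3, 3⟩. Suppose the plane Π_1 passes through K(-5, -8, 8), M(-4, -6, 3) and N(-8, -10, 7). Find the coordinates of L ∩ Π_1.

KM = (1, 2, -5), KN = (-3, -2, -1); a normal to Π_1 is KM × KN = (-12, 16, 4).
Using K: Π_1 has equation -12x + 16y + 4z = -36.
Substitute r = (-7, -10, 16) + t(-4, -3, 3) into the plane: -12 + 12t = -36, so t = -2.
Intersection: (-7, -10, 16) + (-2)·(-4, -3, 3) = (1, -4, 10).

(1, -4, 10)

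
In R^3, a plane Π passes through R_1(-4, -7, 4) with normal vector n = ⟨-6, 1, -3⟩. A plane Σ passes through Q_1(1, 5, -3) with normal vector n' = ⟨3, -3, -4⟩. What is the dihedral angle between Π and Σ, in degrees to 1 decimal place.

Π: n·r = n·R_1 gives -6x + y - 3z = 5.
Σ: n'·r = n'·Q_1 gives 3x - 3y - 4z = 0.
cos θ = |n₁·n₂| / (|n₁||n₂|) = |-9| / (√46 · √34).
θ = arccos(0.22757) ≈ 76.8°.

76.8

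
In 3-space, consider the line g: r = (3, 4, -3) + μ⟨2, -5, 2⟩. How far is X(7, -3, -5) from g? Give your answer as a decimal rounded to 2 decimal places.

4.79

Taking (3, 4, -3) on g with direction v = (2, -5, 2): w = X − (3, 4, -3) = (4, -7, -2), and w × v = (-24, -12, -6).
Distance = |w × v| / |v| = √756 / √33 ≈ 4.79.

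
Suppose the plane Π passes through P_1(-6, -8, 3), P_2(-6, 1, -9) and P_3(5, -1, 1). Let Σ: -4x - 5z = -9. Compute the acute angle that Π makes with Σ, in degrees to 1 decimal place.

P_1P_2 = (0, 9, -12), P_1P_3 = (11, 7, -2); a normal to Π is P_1P_2 × P_1P_3 = (66, -132, -99).
Using P_1: Π has equation 66x - 132y - 99z = 363.
cos θ = |n₁·n₂| / (|n₁||n₂|) = |231| / (√31581 · √41).
θ = arccos(0.20301) ≈ 78.3°.

78.3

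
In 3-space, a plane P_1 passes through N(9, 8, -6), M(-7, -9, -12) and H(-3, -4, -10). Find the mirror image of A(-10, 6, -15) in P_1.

(-4, -6, 3)

NM = (-16, -17, -6), NH = (-12, -12, -4); a normal to P_1 is NM × NH = (-4, 8, -12).
Using N: P_1 has equation -4x + 8y - 12z = 100.
λ = (n·A − d)/|n|² = (268 − 100)/224 = 3/4.
Reflection = A − 2λn = (-10, 6, -15) − (3/2)·(-4, 8, -12) = (-4, -6, 3).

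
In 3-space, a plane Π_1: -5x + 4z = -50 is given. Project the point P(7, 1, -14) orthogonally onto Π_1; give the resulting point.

(2, 1, -10)

Foot = P − λn with λ = (n·P − d)/|n|² = (-91 − (-50))/41 = -1.
Foot = (7, 1, -14) − (-1)·(-5, 0, 4) = (2, 1, -10).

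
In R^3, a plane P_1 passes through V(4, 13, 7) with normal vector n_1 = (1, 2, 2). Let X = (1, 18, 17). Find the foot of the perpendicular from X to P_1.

P_1: n_1·r = n_1·V gives x + 2y + 2z = 44.
Foot = X − λn with λ = (n·X − d)/|n|² = (71 − 44)/9 = 3.
Foot = (1, 18, 17) − 3·(1, 2, 2) = (-2, 12, 11).

(-2, 12, 11)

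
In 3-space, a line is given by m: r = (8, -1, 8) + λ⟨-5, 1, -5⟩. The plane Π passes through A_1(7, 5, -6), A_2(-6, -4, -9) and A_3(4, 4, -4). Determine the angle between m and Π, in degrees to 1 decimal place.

43.0

A_1A_2 = (-13, -9, -3), A_1A_3 = (-3, -1, 2); a normal to Π is A_1A_2 × A_1A_3 = (-21, 35, -14).
Using A_1: Π has equation -21x + 35y - 14z = 112.
sin θ = |n·v| / (|n||v|) = |210| / (√1862 · √51) = 0.68147.
θ ≈ 43.0°.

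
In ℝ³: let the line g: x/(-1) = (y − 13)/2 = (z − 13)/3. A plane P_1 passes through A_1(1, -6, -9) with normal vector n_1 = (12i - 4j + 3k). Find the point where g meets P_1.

g has direction (-1, 2, 3) through (0, 13, 13).
P_1: n_1·r = n_1·A_1 gives 12x - 4y + 3z = 9.
Substitute r = (0, 13, 13) + t(-1, 2, 3) into the plane: -13 + (-11)t = 9, so t = -2.
Intersection: (0, 13, 13) + (-2)·(-1, 2, 3) = (2, 9, 7).

(2, 9, 7)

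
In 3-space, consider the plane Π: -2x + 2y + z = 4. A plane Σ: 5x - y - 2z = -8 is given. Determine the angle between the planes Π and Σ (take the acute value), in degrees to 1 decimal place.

31.6

cos θ = |n₁·n₂| / (|n₁||n₂|) = |-14| / (√9 · √30).
θ = arccos(0.85201) ≈ 31.6°.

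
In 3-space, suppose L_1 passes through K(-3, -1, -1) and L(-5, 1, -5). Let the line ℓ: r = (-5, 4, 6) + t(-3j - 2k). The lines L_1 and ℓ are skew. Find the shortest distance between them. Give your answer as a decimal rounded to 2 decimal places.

3.08

A direction vector for L_1 is L − K = (-2, 2, -4).
Common perpendicular direction n = (-2, 2, -4) × (0, -3, -2) = (-16, -4, 6).
With w = (-5, 4, 6) − (-3, -1, -1) = (-2, 5, 7), w · n = 54.
Distance = |w · n| / |n| = |54| / √308 ≈ 3.08.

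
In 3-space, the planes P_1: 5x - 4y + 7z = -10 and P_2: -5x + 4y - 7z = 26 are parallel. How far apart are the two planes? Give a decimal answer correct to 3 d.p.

Rescale P_2 by 1/(-1): 5x - 4y + 7z = -26. Then distance = |-10 − (-26)| / √90 ≈ 1.687.

1.687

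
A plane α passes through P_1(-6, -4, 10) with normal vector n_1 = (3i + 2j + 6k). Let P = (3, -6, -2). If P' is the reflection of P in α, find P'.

α: n_1·r = n_1·P_1 gives 3x + 2y + 6z = 34.
λ = (n·P − d)/|n|² = (-15 − 34)/49 = -1.
Reflection = P − 2λn = (3, -6, -2) − (-2)·(3, 2, 6) = (9, -2, 10).

(9, -2, 10)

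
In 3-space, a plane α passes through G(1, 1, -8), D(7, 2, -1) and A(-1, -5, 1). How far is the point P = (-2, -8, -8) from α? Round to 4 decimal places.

5.0138

GD = (6, 1, 7), GA = (-2, -6, 9); a normal to α is GD × GA = (51, -68, -34).
Using G: α has equation 51x - 68y - 34z = 255.
n·P − d = (51)·(-2) + (-68)·(-8) + (-34)·(-8) − 255 = 459; |n| = √8381.
Distance = |459| / √8381 = 459/√8381 ≈ 5.0138.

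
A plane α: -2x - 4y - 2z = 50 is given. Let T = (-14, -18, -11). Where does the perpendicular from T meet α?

Foot = T − λn with λ = (n·T − d)/|n|² = (122 − 50)/24 = 3.
Foot = (-14, -18, -11) − 3·(-2, -4, -2) = (-8, -6, -5).

(-8, -6, -5)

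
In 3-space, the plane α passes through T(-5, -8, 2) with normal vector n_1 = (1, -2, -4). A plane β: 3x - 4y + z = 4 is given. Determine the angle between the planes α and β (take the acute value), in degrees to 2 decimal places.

α: n_1·r = n_1·T gives x - 2y - 4z = 3.
cos θ = |n₁·n₂| / (|n₁||n₂|) = |7| / (√21 · √26).
θ = arccos(0.29957) ≈ 72.57°.

72.57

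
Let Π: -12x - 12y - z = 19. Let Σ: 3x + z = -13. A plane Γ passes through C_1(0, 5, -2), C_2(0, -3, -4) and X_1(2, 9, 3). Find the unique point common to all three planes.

C_1C_2 = (0, -8, -2), C_1X_1 = (2, 4, 5); a normal to Γ is C_1C_2 × C_1X_1 = (-32, -4, 16).
Using C_1: Γ has equation -32x - 4y + 16z = -52.
Solving the 3×3 linear system -12x - 12y - z = 19, 3x + z = -13, -32x - 4y + 16z = -52 (e.g. by elimination or Cramer's rule, determinant = 924) gives (-2, 1, -7).

(-2, 1, -7)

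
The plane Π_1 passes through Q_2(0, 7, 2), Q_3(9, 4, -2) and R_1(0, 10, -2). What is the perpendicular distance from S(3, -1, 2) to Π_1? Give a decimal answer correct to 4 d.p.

Q_2Q_3 = (9, -3, -4), Q_2R_1 = (0, 3, -4); a normal to Π_1 is Q_2Q_3 × Q_2R_1 = (24, 36, 27).
Using Q_2: Π_1 has equation 24x + 36y + 27z = 306.
n·S − d = (24)·(3) + (36)·(-1) + (27)·(2) − 306 = -216; |n| = √2601.
Distance = |-216| / √2601 = 216/√2601 ≈ 4.2353.

4.2353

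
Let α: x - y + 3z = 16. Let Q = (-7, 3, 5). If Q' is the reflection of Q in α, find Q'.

(-5, 1, 11)

λ = (n·Q − d)/|n|² = (5 − 16)/11 = -1.
Reflection = Q − 2λn = (-7, 3, 5) − (-2)·(1, -1, 3) = (-5, 1, 11).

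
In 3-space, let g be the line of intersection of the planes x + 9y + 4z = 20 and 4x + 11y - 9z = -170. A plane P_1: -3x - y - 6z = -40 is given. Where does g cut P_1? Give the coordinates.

Direction of g: (1, 9, 4) × (4, 11, -9) = (-125, 25, -25).
A point on g: solving the two plane equations with x = -25 gives (-25, 1, 9).
Substitute r = (-25, 1, 9) + t(-125, 25, -25) into the plane: 20 + 500t = -40, so t = -3/25.
Intersection: (-25, 1, 9) + (-3/25)·(-125, 25, -25) = (-10, -2, 12).

(-10, -2, 12)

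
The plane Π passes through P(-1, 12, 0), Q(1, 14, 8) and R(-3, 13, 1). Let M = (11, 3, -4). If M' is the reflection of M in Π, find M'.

(13, 9, -6)

PQ = (2, 2, 8), PR = (-2, 1, 1); a normal to Π is PQ × PR = (-6, -18, 6).
Using P: Π has equation -6x - 18y + 6z = -210.
λ = (n·M − d)/|n|² = (-144 − (-210))/396 = 1/6.
Reflection = M − 2λn = (11, 3, -4) − (1/3)·(-6, -18, 6) = (13, 9, -6).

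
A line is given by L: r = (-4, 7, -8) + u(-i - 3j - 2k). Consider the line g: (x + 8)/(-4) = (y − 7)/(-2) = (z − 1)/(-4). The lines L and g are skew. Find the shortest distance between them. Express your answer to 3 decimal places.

9.093

g has direction (-4, -2, -4) through (-8, 7, 1).
Common perpendicular direction n = (-1, -3, -2) × (-4, -2, -4) = (8, 4, -10).
With w = (-8, 7, 1) − (-4, 7, -8) = (-4, 0, 9), w · n = -122.
Distance = |w · n| / |n| = |-122| / √180 ≈ 9.093.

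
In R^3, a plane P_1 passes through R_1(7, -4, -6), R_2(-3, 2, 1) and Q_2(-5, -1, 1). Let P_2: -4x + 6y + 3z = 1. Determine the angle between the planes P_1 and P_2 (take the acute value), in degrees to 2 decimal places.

R_1R_2 = (-10, 6, 7), R_1Q_2 = (-12, 3, 7); a normal to P_1 is R_1R_2 × R_1Q_2 = (21, -14, 42).
Using R_1: P_1 has equation 21x - 14y + 42z = -49.
cos θ = |n₁·n₂| / (|n₁||n₂|) = |-42| / (√2401 · √61).
θ = arccos(0.10975) ≈ 83.70°.

83.70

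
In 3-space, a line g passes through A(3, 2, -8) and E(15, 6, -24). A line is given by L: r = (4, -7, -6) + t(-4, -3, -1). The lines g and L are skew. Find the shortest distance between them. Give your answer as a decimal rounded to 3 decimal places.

A direction vector for g is E − A = (12, 4, -16).
Common perpendicular direction n = (12, 4, -16) × (-4, -3, -1) = (-52, 76, -20).
With w = (4, -7, -6) − (3, 2, -8) = (1, -9, 2), w · n = -776.
Distance = |w · n| / |n| = |-776| / √8880 ≈ 8.235.

8.235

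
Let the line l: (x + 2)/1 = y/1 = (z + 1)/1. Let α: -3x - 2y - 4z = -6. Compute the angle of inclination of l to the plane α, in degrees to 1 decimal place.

l has direction (1, 1, 1) through (-2, 0, -1).
sin θ = |n·v| / (|n||v|) = |-9| / (√29 · √3) = 0.96490.
θ ≈ 74.8°.

74.8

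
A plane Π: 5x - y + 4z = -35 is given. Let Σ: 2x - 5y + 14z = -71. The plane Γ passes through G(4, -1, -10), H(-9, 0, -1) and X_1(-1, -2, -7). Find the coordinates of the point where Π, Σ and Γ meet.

(-4, 7, -2)

GH = (-13, 1, 9), GX_1 = (-5, -1, 3); a normal to Γ is GH × GX_1 = (12, -6, 18).
Using G: Γ has equation 12x - 6y + 18z = -126.
Solving the 3×3 linear system 5x - y + 4z = -35, 2x - 5y + 14z = -71, 12x - 6y + 18z = -126 (e.g. by elimination or Cramer's rule, determinant = 30) gives (-4, 7, -2).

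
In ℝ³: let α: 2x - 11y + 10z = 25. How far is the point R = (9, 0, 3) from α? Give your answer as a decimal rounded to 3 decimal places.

1.533

n·R − d = (2)·(9) + (-11)·(0) + (10)·(3) − 25 = 23; |n| = √225.
Distance = |23| / √225 = 23/√225 ≈ 1.533.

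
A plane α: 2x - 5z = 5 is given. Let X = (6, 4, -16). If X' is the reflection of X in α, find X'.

(-6, 4, 14)

λ = (n·X − d)/|n|² = (92 − 5)/29 = 3.
Reflection = X − 2λn = (6, 4, -16) − 6·(2, 0, -5) = (-6, 4, 14).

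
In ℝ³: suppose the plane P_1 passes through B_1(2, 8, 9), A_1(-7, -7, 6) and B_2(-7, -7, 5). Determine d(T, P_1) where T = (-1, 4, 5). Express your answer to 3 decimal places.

0.514

B_1A_1 = (-9, -15, -3), B_1B_2 = (-9, -15, -4); a normal to P_1 is B_1A_1 × B_1B_2 = (15, -9, 0).
Using B_1: P_1 has equation 15x - 9y = -42.
n·T − d = (15)·(-1) + (-9)·(4) + (0)·(5) − (-42) = -9; |n| = √306.
Distance = |-9| / √306 = 9/√306 ≈ 0.514.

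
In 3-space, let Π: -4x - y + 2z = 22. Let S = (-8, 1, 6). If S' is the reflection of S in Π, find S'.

λ = (n·S − d)/|n|² = (43 − 22)/21 = 1.
Reflection = S − 2λn = (-8, 1, 6) − 2·(-4, -1, 2) = (0, 3, 2).

(0, 3, 2)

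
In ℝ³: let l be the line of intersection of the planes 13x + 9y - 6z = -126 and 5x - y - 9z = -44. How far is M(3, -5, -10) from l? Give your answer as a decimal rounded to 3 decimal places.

14.979

Direction of l: (13, 9, -6) × (5, -1, -9) = (-87, 87, -58).
A point on l: solving the two plane equations with x = -12 gives (-12, 2, -2).
Taking (-12, 2, -2) on l with direction v = (-87, 87, -58): w = M − (-12, 2, -2) = (15, -7, -8), and w × v = (1102, 1566, 696).
Distance = |w × v| / |v| = √4151176 / √18502 ≈ 14.979.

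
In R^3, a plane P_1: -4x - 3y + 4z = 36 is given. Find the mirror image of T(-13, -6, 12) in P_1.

(3, 6, -4)

λ = (n·T − d)/|n|² = (118 − 36)/41 = 2.
Reflection = T − 2λn = (-13, -6, 12) − 4·(-4, -3, 4) = (3, 6, -4).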